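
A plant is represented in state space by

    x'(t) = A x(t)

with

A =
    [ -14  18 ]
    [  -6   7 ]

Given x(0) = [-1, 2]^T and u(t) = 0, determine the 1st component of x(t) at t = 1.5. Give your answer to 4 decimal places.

0.7380

det(sI - A) = s^2 - (tr A)s + det A, with tr A = (-14) + 7 = -7 and det A = (-14)·7 - 18·(-6) = -98 - (-108) = 10.
So p(s) = det(sI - A) = s^2 + 7s + 10.
Factor s^2 + 7s + 10: two numbers with sum -7 and product 10 are -2 and -5, so s^2 + 7s + 10 = (s + 2)(s + 5).
Hence p(s) = (s + 2) (s + 5), with roots -5, -2.
The eigenvalues -5, -2 are distinct and real, so A is diagonalisable and x(t) = e^{At} x(0) = V diag(e^{λ_i t}) V^{-1} x(0), where the columns of V are the eigenvectors.
λ = -5: A - (-5)I = [[-9, 18], [-6, 12]]. Row 1 gives (-9)·v1 + 18·v2 = 0, so take v_1 = [-2, -1]^T.
λ = -2: A - (-2)I = [[-12, 18], [-6, 9]]. Row 1 gives (-12)·v1 + 18·v2 = 0, so take v_2 = [3, 2]^T.
V = [v_1 v_2] = [[-2, 3], [-1, 2]] has det V = -1, so V^{-1} = adj(V)/det V = [[-2, 3], [-1, 2]].
Modal coordinates z(0) = V^{-1} x(0): (-2)·(-1) + 3·2 = 8; (-1)·(-1) + 2·2 = 5; so z(0) = [8, 5]^T.
x_1(t) = Σ_i (v_i)_1 · z_i(0) · e^{λ_i t} (row 1 of V times the modal terms).
x_1(1.5) = (-2)·8·e^{-5·1.5} + 3·5·e^{-2·1.5} = (-16)·0.000553 + 15·0.049787 = 0.7380.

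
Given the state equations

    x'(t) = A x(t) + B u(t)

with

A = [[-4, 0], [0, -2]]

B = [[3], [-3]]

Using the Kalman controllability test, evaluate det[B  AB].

-18

AB = [[-12], [6]]
Controllability matrix C = [B  AB] = [[3, -12], [-3, 6]]
det(C) = 3·6 - (-12)·(-3) = 18 - 36 = -18
Since det(C) ≠ 0, rank(C) = 2 and the system is completely controllable.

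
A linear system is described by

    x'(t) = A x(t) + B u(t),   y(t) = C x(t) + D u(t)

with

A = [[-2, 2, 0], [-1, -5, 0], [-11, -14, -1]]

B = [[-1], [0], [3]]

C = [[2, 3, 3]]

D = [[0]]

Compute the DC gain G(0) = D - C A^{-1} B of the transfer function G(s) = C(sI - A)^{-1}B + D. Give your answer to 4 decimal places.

18.6667

G(0) = C(-A)^{-1}B + D = -C A^{-1} B + D.
det A = -12, so A^{-1} = (1/-12)·adj(A) = [[-5/12, -1/6, 0], [1/12, -1/6, 0], [41/12, 25/6, -1]]
A^{-1} B = [5/12, -1/12, -77/12]^T
C A^{-1} B = -56/3
G(0) = D - C A^{-1} B = 0 - (-56/3) = 56/3 ≈ 18.6667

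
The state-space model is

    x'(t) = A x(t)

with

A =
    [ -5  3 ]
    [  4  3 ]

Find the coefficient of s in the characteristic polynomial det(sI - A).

For a 2×2 matrix, det(sI - A) = s^2 - (tr A)s + det A.
tr A = -2, det A = -27.
So p(s) = s^2 + 2s - 27.
The coefficient of s is 2.

2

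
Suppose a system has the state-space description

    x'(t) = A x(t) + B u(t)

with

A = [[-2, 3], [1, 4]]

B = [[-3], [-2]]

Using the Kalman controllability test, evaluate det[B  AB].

33

AB = [[0], [-11]]
Controllability matrix C = [B  AB] = [[-3, 0], [-2, -11]]
det(C) = (-3)·(-11) - 0·(-2) = 33 - 0 = 33
Since det(C) ≠ 0, rank(C) = 2 and the system is completely controllable.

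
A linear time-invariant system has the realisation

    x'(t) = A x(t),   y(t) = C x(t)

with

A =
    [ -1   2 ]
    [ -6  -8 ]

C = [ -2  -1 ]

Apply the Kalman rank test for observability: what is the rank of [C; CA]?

CA = [[8, 4]]
Observability matrix O = [C; CA] = [[-2, -1], [8, 4]]
Every row of O is a scalar multiple of row 1 = [-2, -1] (multipliers 1, -4), so the rows span a one-dimensional space.
O ≠ 0, hence rank(O) = 1.
rank(O) = 1 < n = 2, so the pair (A, C) is not completely observable.

1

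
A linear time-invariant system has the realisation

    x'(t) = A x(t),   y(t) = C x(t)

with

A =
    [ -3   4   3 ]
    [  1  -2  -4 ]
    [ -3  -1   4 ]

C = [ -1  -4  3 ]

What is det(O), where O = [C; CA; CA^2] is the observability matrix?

CA = [[-10, 1, 25]]
CA^2 = [[-44, -67, 66]]
Observability matrix O = [C; CA; CA^2] = [[-1, -4, 3], [-10, 1, 25], [-44, -67, 66]]
Expanding along the first row, det(O) = (-1)·(1·66 - 25·(-67)) - (-4)·((-10)·66 - 25·(-44)) + 3·((-10)·(-67) - 1·(-44)) = (-1)·1741 - (-4)·440 + 3·714 = 2161
Since det(O) ≠ 0, rank(O) = 3 and the system is completely observable.

2161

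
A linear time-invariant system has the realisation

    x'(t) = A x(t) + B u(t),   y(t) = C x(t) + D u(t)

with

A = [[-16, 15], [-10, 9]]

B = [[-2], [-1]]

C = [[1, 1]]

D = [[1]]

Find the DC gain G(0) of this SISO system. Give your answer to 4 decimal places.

2.1667

G(0) = C(-A)^{-1}B + D = -C A^{-1} B + D.
det A = 6, so A^{-1} = (1/6)·adj(A) = [[3/2, -5/2], [5/3, -8/3]]
A^{-1} B = [-1/2, -2/3]^T
C A^{-1} B = -7/6
G(0) = D - C A^{-1} B = 1 - (-7/6) = 13/6 ≈ 2.1667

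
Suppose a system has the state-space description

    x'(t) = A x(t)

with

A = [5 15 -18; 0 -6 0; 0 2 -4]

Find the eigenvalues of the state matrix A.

det(sI - A) = s^3 - (tr A)s^2 + (M11 + M22 + M33)s - det A, where Mii is the 2×2 principal minor of A obtained by deleting row i and column i.
tr A = 5 + (-6) + (-4) = -5; M11 = (-6)·(-4) - 0·2 = 24 - 0 = 24; M22 = 5·(-4) - (-18)·0 = -20 - 0 = -20; M33 = 5·(-6) - 15·0 = -30 - 0 = -30; sum of minors = -26.
det A = 5·((-6)·(-4) - 0·2) - 15·(0·(-4) - 0·0) + (-18)·(0·2 - (-6)·0) = 5·24 - 15·0 + (-18)·0 = 120.
So p(s) = det(sI - A) = s^3 + 5s^2 - 26s - 120.
Rational-root test: any integer root divides -120. Testing small divisors, s = -4 works: p(-4) = -64 + 80 + 104 + (-120) = 0, so (s + 4) is a factor.
Dividing, p(s) = (s + 4)(s^2 + s - 30).
Factor s^2 + s - 30: two numbers with sum -1 and product -30 are 5 and -6, so s^2 + s - 30 = (s - 5)(s + 6).
Hence p(s) = (s - 5) (s + 4) (s + 6), with roots -6, -4, 5.
At least one eigenvalue has non-negative real part, so the system is not asymptotically stable.

-6, -4, 5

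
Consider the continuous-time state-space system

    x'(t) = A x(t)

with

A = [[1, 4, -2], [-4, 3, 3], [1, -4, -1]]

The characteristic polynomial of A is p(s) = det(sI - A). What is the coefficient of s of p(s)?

Expand det(sI - A) for the 3×3 matrix.
p(s) = s^3 - 3s^2 + 29s + 21.
(Check: constant term = det(-A) = (-1)^3 det A = 21; coefficient of s^2 = -tr A = -3.)
The coefficient of s is 29.

29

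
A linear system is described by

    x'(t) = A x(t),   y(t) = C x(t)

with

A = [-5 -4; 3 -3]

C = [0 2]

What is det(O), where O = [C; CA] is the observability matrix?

CA = [[6, -6]]
Observability matrix O = [C; CA] = [[0, 2], [6, -6]]
det(O) = 0·(-6) - 2·6 = 0 - 12 = -12
Since det(O) ≠ 0, rank(O) = 2 and the system is completely observable.

-12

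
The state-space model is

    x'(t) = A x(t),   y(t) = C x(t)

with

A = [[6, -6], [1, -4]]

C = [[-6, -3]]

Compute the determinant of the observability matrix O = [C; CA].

CA = [[-39, 48]]
Observability matrix O = [C; CA] = [[-6, -3], [-39, 48]]
det(O) = (-6)·48 - (-3)·(-39) = -288 - 117 = -405
Since det(O) ≠ 0, rank(O) = 2 and the system is completely observable.

-405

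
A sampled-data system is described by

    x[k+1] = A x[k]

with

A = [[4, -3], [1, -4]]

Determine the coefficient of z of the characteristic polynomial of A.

For a 2×2 matrix, det(zI - A) = z^2 - (tr A)z + det A.
tr A = 0, det A = -13.
So p(z) = z^2 - 13.
The coefficient of z is 0.

0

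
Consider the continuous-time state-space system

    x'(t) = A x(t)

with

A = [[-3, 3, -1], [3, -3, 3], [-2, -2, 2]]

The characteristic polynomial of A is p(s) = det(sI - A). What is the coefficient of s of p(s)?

Expand det(sI - A) for the 3×3 matrix.
p(s) = s^3 + 4s^2 - 8s + 24.
(Check: constant term = det(-A) = (-1)^3 det A = 24; coefficient of s^2 = -tr A = 4.)
The coefficient of s is -8.

-8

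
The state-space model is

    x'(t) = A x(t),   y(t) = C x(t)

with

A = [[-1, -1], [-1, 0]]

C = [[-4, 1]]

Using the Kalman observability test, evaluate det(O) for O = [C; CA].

-19

CA = [[3, 4]]
Observability matrix O = [C; CA] = [[-4, 1], [3, 4]]
det(O) = (-4)·4 - 1·3 = -16 - 3 = -19
Since det(O) ≠ 0, rank(O) = 2 and the system is completely observable.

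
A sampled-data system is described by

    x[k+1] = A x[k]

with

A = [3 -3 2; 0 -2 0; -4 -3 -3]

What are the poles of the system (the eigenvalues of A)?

-2, -1, 1

det(zI - A) = z^3 - (tr A)z^2 + (M11 + M22 + M33)z - det A, where Mii is the 2×2 principal minor of A obtained by deleting row i and column i.
tr A = 3 + (-2) + (-3) = -2; M11 = (-2)·(-3) - 0·(-3) = 6 - 0 = 6; M22 = 3·(-3) - 2·(-4) = -9 - (-8) = -1; M33 = 3·(-2) - (-3)·0 = -6 - 0 = -6; sum of minors = -1.
det A = 3·((-2)·(-3) - 0·(-3)) - (-3)·(0·(-3) - 0·(-4)) + 2·(0·(-3) - (-2)·(-4)) = 3·6 - (-3)·0 + 2·(-8) = 2.
So p(z) = det(zI - A) = z^3 + 2z^2 - z - 2.
Rational-root test: any integer root divides -2. Testing small divisors, z = -1 works: p(-1) = -1 + 2 + 1 + (-2) = 0, so (z + 1) is a factor.
Dividing, p(z) = (z + 1)(z^2 + z - 2).
Factor z^2 + z - 2: two numbers with sum -1 and product -2 are 1 and -2, so z^2 + z - 2 = (z - 1)(z + 2).
Hence p(z) = (z - 1) (z + 1) (z + 2), with roots -2, -1, 1.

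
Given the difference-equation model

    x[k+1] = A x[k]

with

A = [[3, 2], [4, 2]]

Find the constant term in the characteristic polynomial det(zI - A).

-2

For a 2×2 matrix, det(zI - A) = z^2 - (tr A)z + det A.
tr A = 5, det A = -2.
So p(z) = z^2 - 5z - 2.
The constant term is -2.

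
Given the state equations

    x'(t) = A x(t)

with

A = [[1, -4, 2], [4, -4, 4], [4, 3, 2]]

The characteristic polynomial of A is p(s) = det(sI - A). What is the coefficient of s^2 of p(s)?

Expand det(sI - A) for the 3×3 matrix.
p(s) = s^3 + s^2 - 14s - 4.
(Check: constant term = det(-A) = (-1)^3 det A = -4; coefficient of s^2 = -tr A = 1.)
The coefficient of s^2 is 1.

1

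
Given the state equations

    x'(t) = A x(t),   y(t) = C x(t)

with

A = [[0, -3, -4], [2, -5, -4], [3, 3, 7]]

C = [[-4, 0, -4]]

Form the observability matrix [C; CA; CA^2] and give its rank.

1

CA = [[-12, 0, -12]]
CA^2 = [[-36, 0, -36]]
Observability matrix O = [C; CA; CA^2] = [[-4, 0, -4], [-12, 0, -12], [-36, 0, -36]]
Every row of O is a scalar multiple of row 1 = [-4, 0, -4] (multipliers 1, 3, 9), so the rows span a one-dimensional space.
O ≠ 0, hence rank(O) = 1.
rank(O) = 1 < n = 3, so the pair (A, C) is not completely observable.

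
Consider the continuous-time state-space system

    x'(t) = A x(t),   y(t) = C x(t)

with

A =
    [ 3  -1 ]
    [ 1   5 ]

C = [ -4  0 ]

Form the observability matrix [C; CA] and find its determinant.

CA = [[-12, 4]]
Observability matrix O = [C; CA] = [[-4, 0], [-12, 4]]
det(O) = (-4)·4 - 0·(-12) = -16 - 0 = -16
Since det(O) ≠ 0, rank(O) = 2 and the system is completely observable.

-16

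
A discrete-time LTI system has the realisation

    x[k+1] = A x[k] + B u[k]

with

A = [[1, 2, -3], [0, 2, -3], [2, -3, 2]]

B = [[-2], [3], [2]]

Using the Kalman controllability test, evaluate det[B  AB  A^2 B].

-1401

AB = [[-2], [0], [-9]]
A^2B = [[25], [27], [-22]]
Controllability matrix C = [B  AB  A^2B] = [[-2, -2, 25], [3, 0, 27], [2, -9, -22]]
Expanding along the first row, det(C) = (-2)·(0·(-22) - 27·(-9)) - (-2)·(3·(-22) - 27·2) + 25·(3·(-9) - 0·2) = (-2)·243 - (-2)·(-120) + 25·(-27) = -1401
Since det(C) ≠ 0, rank(C) = 3 and the system is completely controllable.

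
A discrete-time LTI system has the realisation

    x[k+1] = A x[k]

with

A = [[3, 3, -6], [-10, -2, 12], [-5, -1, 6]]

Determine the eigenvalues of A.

det(zI - A) = z^3 - (tr A)z^2 + (M11 + M22 + M33)z - det A, where Mii is the 2×2 principal minor of A obtained by deleting row i and column i.
tr A = 3 + (-2) + 6 = 7; M11 = (-2)·6 - 12·(-1) = -12 - (-12) = 0; M22 = 3·6 - (-6)·(-5) = 18 - 30 = -12; M33 = 3·(-2) - 3·(-10) = -6 - (-30) = 24; sum of minors = 12.
det A = 3·((-2)·6 - 12·(-1)) - 3·((-10)·6 - 12·(-5)) + (-6)·((-10)·(-1) - (-2)·(-5)) = 3·0 - 3·0 + (-6)·0 = 0.
So p(z) = det(zI - A) = z^3 - 7z^2 + 12z.
The constant term is 0, so p(z) = z(z^2 - 7z + 12).
Factor z^2 - 7z + 12: two numbers with sum 7 and product 12 are 4 and 3, so z^2 - 7z + 12 = (z - 4)(z - 3).
Hence p(z) = z (z - 4) (z - 3), with roots 0, 3, 4.

0, 3, 4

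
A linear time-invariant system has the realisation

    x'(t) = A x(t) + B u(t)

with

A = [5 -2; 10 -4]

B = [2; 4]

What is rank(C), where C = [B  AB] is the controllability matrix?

1

AB = [[2], [4]]
Controllability matrix C = [B  AB] = [[2, 2], [4, 4]]
Every column of C is a scalar multiple of column 1 = [2, 4] (multipliers 1, 1), so the columns span a one-dimensional space.
C ≠ 0, hence rank(C) = 1.
rank(C) = 1 < n = 2, so the pair (A, B) is not completely controllable.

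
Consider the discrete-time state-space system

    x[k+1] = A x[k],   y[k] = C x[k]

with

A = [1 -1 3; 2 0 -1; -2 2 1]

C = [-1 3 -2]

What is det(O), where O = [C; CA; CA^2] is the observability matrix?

CA = [[9, -3, -8]]
CA^2 = [[19, -25, 22]]
Observability matrix O = [C; CA; CA^2] = [[-1, 3, -2], [9, -3, -8], [19, -25, 22]]
Expanding along the first row, det(O) = (-1)·((-3)·22 - (-8)·(-25)) - 3·(9·22 - (-8)·19) + (-2)·(9·(-25) - (-3)·19) = (-1)·(-266) - 3·350 + (-2)·(-168) = -448
Since det(O) ≠ 0, rank(O) = 3 and the system is completely observable.

-448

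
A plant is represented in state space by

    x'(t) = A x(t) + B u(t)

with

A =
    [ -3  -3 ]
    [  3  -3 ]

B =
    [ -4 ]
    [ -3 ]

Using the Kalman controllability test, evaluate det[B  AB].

75

AB = [[21], [-3]]
Controllability matrix C = [B  AB] = [[-4, 21], [-3, -3]]
det(C) = (-4)·(-3) - 21·(-3) = 12 - (-63) = 75
Since det(C) ≠ 0, rank(C) = 2 and the system is completely controllable.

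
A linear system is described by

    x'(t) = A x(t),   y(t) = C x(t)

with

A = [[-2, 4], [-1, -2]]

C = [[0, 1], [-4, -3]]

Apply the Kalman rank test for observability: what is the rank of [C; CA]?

CA = [[-1, -2], [11, -10]]
Observability matrix O = [C; CA] = [[0, 1], [-4, -3], [-1, -2], [11, -10]]
Take the 2×2 submatrix of O formed by rows 1, 2: [[0, 1], [-4, -3]]. Its determinant is 0·(-3) - 1·(-4) = 0 - (-4) = 4 ≠ 0.
So rank(O) ≥ 2; since O has 2 columns, rank(O) = 2.
rank(O) = 2 = n, so the pair (A, C) is completely observable.

2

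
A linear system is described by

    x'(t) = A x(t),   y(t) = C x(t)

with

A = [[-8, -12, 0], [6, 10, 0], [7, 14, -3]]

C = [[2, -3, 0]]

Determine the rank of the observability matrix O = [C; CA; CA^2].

2

CA = [[-34, -54, 0]]
CA^2 = [[-52, -132, 0]]
Observability matrix O = [C; CA; CA^2] = [[2, -3, 0], [-34, -54, 0], [-52, -132, 0]]
Column 3 of O is identically zero, so rank(O) ≤ 2.
The 2×2 minor from rows 1, 2, columns 1, 2 is 2·(-54) - (-3)·(-34) = -108 - 102 = -210 ≠ 0, so rank(O) = 2.
rank(O) = 2 < n = 3, so the pair (A, C) is not completely observable.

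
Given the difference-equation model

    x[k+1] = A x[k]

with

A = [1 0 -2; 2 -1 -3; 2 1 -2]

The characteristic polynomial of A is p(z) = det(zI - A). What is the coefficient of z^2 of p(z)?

2

Expand det(zI - A) for the 3×3 matrix.
p(z) = z^3 + 2z^2 + 6z + 3.
(Check: constant term = det(-A) = (-1)^3 det A = 3; coefficient of z^2 = -tr A = 2.)
The coefficient of z^2 is 2.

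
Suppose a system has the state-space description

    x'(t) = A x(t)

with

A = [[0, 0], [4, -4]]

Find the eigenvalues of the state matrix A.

-4, 0

det(sI - A) = s^2 - (tr A)s + det A, with tr A = 0 + (-4) = -4 and det A = 0·(-4) - 0·4 = 0 - 0 = 0.
So p(s) = det(sI - A) = s^2 + 4s.
Factor s^2 + 4s: two numbers with sum -4 and product 0 are 0 and -4, so s^2 + 4s = s(s + 4).
Hence p(s) = s (s + 4), with roots -4, 0.
At least one eigenvalue has non-negative real part, so the system is not asymptotically stable.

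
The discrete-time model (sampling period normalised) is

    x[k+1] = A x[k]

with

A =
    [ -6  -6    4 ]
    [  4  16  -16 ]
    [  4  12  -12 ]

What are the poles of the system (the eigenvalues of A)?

det(zI - A) = z^3 - (tr A)z^2 + (M11 + M22 + M33)z - det A, where Mii is the 2×2 principal minor of A obtained by deleting row i and column i.
tr A = (-6) + 16 + (-12) = -2; M11 = 16·(-12) - (-16)·12 = -192 - (-192) = 0; M22 = (-6)·(-12) - 4·4 = 72 - 16 = 56; M33 = (-6)·16 - (-6)·4 = -96 - (-24) = -72; sum of minors = -16.
det A = (-6)·(16·(-12) - (-16)·12) - (-6)·(4·(-12) - (-16)·4) + 4·(4·12 - 16·4) = (-6)·0 - (-6)·16 + 4·(-16) = 32.
So p(z) = det(zI - A) = z^3 + 2z^2 - 16z - 32.
Rational-root test: any integer root divides -32. Testing small divisors, z = -2 works: p(-2) = -8 + 8 + 32 + (-32) = 0, so (z + 2) is a factor.
Dividing, p(z) = (z + 2)(z^2 - 16).
Factor z^2 - 16: two numbers with sum 0 and product -16 are 4 and -4, so z^2 - 16 = (z - 4)(z + 4).
Hence p(z) = (z - 4) (z + 2) (z + 4), with roots -4, -2, 4.

-4, -2, 4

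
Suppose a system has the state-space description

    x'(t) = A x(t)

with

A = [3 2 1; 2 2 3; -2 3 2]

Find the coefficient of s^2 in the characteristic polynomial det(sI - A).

Expand det(sI - A) for the 3×3 matrix.
p(s) = s^3 - 7s^2 + 5s + 25.
(Check: constant term = det(-A) = (-1)^3 det A = 25; coefficient of s^2 = -tr A = -7.)
The coefficient of s^2 is -7.

-7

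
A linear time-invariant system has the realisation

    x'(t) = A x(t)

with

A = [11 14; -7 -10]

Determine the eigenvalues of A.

det(sI - A) = s^2 - (tr A)s + det A, with tr A = 11 + (-10) = 1 and det A = 11·(-10) - 14·(-7) = -110 - (-98) = -12.
So p(s) = det(sI - A) = s^2 - s - 12.
Factor s^2 - s - 12: two numbers with sum 1 and product -12 are 4 and -3, so s^2 - s - 12 = (s - 4)(s + 3).
Hence p(s) = (s - 4) (s + 3), with roots -3, 4.
At least one eigenvalue has non-negative real part, so the system is not asymptotically stable.

-3, 4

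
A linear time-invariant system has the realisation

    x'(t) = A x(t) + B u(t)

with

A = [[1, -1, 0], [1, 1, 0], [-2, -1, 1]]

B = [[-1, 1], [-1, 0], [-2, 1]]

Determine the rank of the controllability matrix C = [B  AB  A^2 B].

AB = [[0, 1], [-2, 1], [1, -1]]
A^2B = [[2, 0], [-2, 2], [3, -4]]
Controllability matrix C = [B  AB  A^2B] = [[-1, 1, 0, 1, 2, 0], [-1, 0, -2, 1, -2, 2], [-2, 1, 1, -1, 3, -4]]
Take the 3×3 submatrix of C formed by columns 1, 2, 3: [[-1, 1, 0], [-1, 0, -2], [-2, 1, 1]]. Its determinant is (-1)·(0·1 - (-2)·1) - 1·((-1)·1 - (-2)·(-2)) + 0·((-1)·1 - 0·(-2)) = (-1)·2 - 1·(-5) + 0·(-1) = 3 ≠ 0.
So rank(C) ≥ 3; since C has 3 rows, rank(C) = 3.
rank(C) = 3 = n, so the pair (A, B) is completely controllable.

3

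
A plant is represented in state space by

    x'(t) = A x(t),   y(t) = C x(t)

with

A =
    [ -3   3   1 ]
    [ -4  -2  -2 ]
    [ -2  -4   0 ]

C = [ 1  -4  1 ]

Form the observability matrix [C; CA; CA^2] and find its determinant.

3210

CA = [[11, 7, 9]]
CA^2 = [[-79, -17, -3]]
Observability matrix O = [C; CA; CA^2] = [[1, -4, 1], [11, 7, 9], [-79, -17, -3]]
Expanding along the first row, det(O) = 1·(7·(-3) - 9·(-17)) - (-4)·(11·(-3) - 9·(-79)) + 1·(11·(-17) - 7·(-79)) = 1·132 - (-4)·678 + 1·366 = 3210
Since det(O) ≠ 0, rank(O) = 3 and the system is completely observable.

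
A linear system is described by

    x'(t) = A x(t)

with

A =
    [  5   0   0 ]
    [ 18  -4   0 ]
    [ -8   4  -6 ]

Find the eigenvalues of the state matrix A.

-6, -4, 5

det(sI - A) = s^3 - (tr A)s^2 + (M11 + M22 + M33)s - det A, where Mii is the 2×2 principal minor of A obtained by deleting row i and column i.
tr A = 5 + (-4) + (-6) = -5; M11 = (-4)·(-6) - 0·4 = 24 - 0 = 24; M22 = 5·(-6) - 0·(-8) = -30 - 0 = -30; M33 = 5·(-4) - 0·18 = -20 - 0 = -20; sum of minors = -26.
det A = 5·((-4)·(-6) - 0·4) - 0·(18·(-6) - 0·(-8)) + 0·(18·4 - (-4)·(-8)) = 5·24 - 0·(-108) + 0·40 = 120.
So p(s) = det(sI - A) = s^3 + 5s^2 - 26s - 120.
Rational-root test: any integer root divides -120. Testing small divisors, s = -4 works: p(-4) = -64 + 80 + 104 + (-120) = 0, so (s + 4) is a factor.
Dividing, p(s) = (s + 4)(s^2 + s - 30).
Factor s^2 + s - 30: two numbers with sum -1 and product -30 are 5 and -6, so s^2 + s - 30 = (s - 5)(s + 6).
Hence p(s) = (s - 5) (s + 4) (s + 6), with roots -6, -4, 5.
At least one eigenvalue has non-negative real part, so the system is not asymptotically stable.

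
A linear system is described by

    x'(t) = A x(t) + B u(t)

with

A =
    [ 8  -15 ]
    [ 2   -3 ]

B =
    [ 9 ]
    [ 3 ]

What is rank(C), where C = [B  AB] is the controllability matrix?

AB = [[27], [9]]
Controllability matrix C = [B  AB] = [[9, 27], [3, 9]]
Every column of C is a scalar multiple of column 1 = [9, 3] (multipliers 1, 3), so the columns span a one-dimensional space.
C ≠ 0, hence rank(C) = 1.
rank(C) = 1 < n = 2, so the pair (A, B) is not completely controllable.

1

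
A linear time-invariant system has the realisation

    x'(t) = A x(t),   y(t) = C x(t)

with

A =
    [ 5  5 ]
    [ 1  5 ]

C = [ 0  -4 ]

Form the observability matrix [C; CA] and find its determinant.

-16

CA = [[-4, -20]]
Observability matrix O = [C; CA] = [[0, -4], [-4, -20]]
det(O) = 0·(-20) - (-4)·(-4) = 0 - 16 = -16
Since det(O) ≠ 0, rank(O) = 2 and the system is completely observable.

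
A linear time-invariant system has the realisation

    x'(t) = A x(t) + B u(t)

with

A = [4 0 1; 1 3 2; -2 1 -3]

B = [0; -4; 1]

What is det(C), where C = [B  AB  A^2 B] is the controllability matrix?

-121

AB = [[1], [-10], [-7]]
A^2B = [[-3], [-43], [9]]
Controllability matrix C = [B  AB  A^2B] = [[0, 1, -3], [-4, -10, -43], [1, -7, 9]]
Expanding along the first row, det(C) = 0·((-10)·9 - (-43)·(-7)) - 1·((-4)·9 - (-43)·1) + (-3)·((-4)·(-7) - (-10)·1) = 0·(-391) - 1·7 + (-3)·38 = -121
Since det(C) ≠ 0, rank(C) = 3 and the system is completely controllable.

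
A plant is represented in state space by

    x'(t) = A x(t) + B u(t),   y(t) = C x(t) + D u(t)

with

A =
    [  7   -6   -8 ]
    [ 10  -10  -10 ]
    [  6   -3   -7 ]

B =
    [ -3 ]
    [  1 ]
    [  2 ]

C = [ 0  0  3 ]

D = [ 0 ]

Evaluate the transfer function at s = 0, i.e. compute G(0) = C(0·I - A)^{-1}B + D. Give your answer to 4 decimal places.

G(0) = C(-A)^{-1}B + D = -C A^{-1} B + D.
det A = -20, so A^{-1} = (1/-20)·adj(A) = [[-2, 9/10, 1], [-1/2, 1/20, 1/2], [-3/2, 3/4, 1/2]]
A^{-1} B = [89/10, 51/20, 25/4]^T
C A^{-1} B = 75/4
G(0) = D - C A^{-1} B = 0 - (75/4) = -75/4 ≈ -18.7500

-18.7500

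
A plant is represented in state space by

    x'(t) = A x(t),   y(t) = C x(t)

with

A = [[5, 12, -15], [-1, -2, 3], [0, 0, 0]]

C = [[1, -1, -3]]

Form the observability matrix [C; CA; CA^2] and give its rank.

2

CA = [[6, 14, -18]]
CA^2 = [[16, 44, -48]]
Observability matrix O = [C; CA; CA^2] = [[1, -1, -3], [6, 14, -18], [16, 44, -48]]
The columns c1, c2, c3 of O are linearly dependent: 3·c1 + c3 = 0 (check each entry), so rank(O) ≤ 2.
The 2×2 minor from rows 1, 2, columns 1, 2 is 1·14 - (-1)·6 = 14 - (-6) = 20 ≠ 0, so rank(O) = 2.
rank(O) = 2 < n = 3, so the pair (A, C) is not completely observable.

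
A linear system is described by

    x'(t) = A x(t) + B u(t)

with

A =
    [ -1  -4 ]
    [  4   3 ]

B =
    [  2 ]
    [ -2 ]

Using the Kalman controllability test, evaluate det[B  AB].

AB = [[6], [2]]
Controllability matrix C = [B  AB] = [[2, 6], [-2, 2]]
det(C) = 2·2 - 6·(-2) = 4 - (-12) = 16
Since det(C) ≠ 0, rank(C) = 2 and the system is completely controllable.

16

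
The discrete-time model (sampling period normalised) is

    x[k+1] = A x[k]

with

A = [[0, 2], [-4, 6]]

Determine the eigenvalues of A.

2, 4

det(zI - A) = z^2 - (tr A)z + det A, with tr A = 0 + 6 = 6 and det A = 0·6 - 2·(-4) = 0 - (-8) = 8.
So p(z) = det(zI - A) = z^2 - 6z + 8.
Factor z^2 - 6z + 8: two numbers with sum 6 and product 8 are 4 and 2, so z^2 - 6z + 8 = (z - 4)(z - 2).
Hence p(z) = (z - 4) (z - 2), with roots 2, 4.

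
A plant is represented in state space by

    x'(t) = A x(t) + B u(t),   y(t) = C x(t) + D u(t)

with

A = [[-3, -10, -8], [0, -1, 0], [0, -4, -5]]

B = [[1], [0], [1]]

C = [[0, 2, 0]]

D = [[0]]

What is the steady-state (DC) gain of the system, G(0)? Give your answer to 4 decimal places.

G(0) = C(-A)^{-1}B + D = -C A^{-1} B + D.
det A = -15, so A^{-1} = (1/-15)·adj(A) = [[-1/3, 6/5, 8/15], [0, -1, 0], [0, 4/5, -1/5]]
A^{-1} B = [1/5, 0, -1/5]^T
C A^{-1} B = 0
G(0) = D - C A^{-1} B = 0 - (0) = 0

0.0000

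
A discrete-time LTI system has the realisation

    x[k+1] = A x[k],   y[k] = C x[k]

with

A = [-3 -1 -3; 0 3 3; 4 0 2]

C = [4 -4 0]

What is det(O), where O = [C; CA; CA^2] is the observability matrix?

CA = [[-12, -16, -24]]
CA^2 = [[-60, -36, -60]]
Observability matrix O = [C; CA; CA^2] = [[4, -4, 0], [-12, -16, -24], [-60, -36, -60]]
Expanding along the first row, det(O) = 4·((-16)·(-60) - (-24)·(-36)) - (-4)·((-12)·(-60) - (-24)·(-60)) + 0·((-12)·(-36) - (-16)·(-60)) = 4·96 - (-4)·(-720) + 0·(-528) = -2496
Since det(O) ≠ 0, rank(O) = 3 and the system is completely observable.

-2496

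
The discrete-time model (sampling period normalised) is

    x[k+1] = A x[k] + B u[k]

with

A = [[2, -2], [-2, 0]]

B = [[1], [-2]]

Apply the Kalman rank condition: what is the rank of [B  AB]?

2

AB = [[6], [-2]]
Controllability matrix C = [B  AB] = [[1, 6], [-2, -2]]
det(C) = 1·(-2) - 6·(-2) = -2 - (-12) = 10 ≠ 0, so rank(C) = 2.
rank(C) = 2 = n, so the pair (A, B) is completely controllable.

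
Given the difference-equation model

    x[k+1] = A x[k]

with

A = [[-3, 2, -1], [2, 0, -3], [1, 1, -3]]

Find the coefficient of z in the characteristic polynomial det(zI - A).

Expand det(zI - A) for the 3×3 matrix.
p(z) = z^3 + 6z^2 + 9z + 5.
(Check: constant term = det(-A) = (-1)^3 det A = 5; coefficient of z^2 = -tr A = 6.)
The coefficient of z is 9.

9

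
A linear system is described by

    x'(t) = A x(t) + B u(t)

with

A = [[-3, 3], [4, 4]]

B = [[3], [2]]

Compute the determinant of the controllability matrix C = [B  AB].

AB = [[-3], [20]]
Controllability matrix C = [B  AB] = [[3, -3], [2, 20]]
det(C) = 3·20 - (-3)·2 = 60 - (-6) = 66
Since det(C) ≠ 0, rank(C) = 2 and the system is completely controllable.

66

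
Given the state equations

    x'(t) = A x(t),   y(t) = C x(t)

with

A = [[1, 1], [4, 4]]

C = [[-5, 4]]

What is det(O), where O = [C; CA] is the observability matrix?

-99

CA = [[11, 11]]
Observability matrix O = [C; CA] = [[-5, 4], [11, 11]]
det(O) = (-5)·11 - 4·11 = -55 - 44 = -99
Since det(O) ≠ 0, rank(O) = 2 and the system is completely observable.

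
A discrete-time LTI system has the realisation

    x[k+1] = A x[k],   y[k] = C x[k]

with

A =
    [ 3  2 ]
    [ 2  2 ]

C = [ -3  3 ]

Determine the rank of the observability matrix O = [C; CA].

2

CA = [[-3, 0]]
Observability matrix O = [C; CA] = [[-3, 3], [-3, 0]]
det(O) = (-3)·0 - 3·(-3) = 0 - (-9) = 9 ≠ 0, so rank(O) = 2.
rank(O) = 2 = n, so the pair (A, C) is completely observable.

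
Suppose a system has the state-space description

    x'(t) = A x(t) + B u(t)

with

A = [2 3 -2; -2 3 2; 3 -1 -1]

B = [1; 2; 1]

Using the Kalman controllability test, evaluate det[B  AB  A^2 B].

-216

AB = [[6], [6], [0]]
A^2B = [[30], [6], [12]]
Controllability matrix C = [B  AB  A^2B] = [[1, 6, 30], [2, 6, 6], [1, 0, 12]]
Expanding along the first row, det(C) = 1·(6·12 - 6·0) - 6·(2·12 - 6·1) + 30·(2·0 - 6·1) = 1·72 - 6·18 + 30·(-6) = -216
Since det(C) ≠ 0, rank(C) = 3 and the system is completely controllable.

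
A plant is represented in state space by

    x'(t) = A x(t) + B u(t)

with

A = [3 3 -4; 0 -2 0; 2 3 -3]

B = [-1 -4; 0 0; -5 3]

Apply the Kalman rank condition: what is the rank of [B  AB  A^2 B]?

AB = [[17, -24], [0, 0], [13, -17]]
A^2B = [[-1, -4], [0, 0], [-5, 3]]
Controllability matrix C = [B  AB  A^2B] = [[-1, -4, 17, -24, -1, -4], [0, 0, 0, 0, 0, 0], [-5, 3, 13, -17, -5, 3]]
Row 2 of C is identically zero, so rank(C) ≤ 2.
The 2×2 minor from rows 1, 3, columns 1, 2 is (-1)·3 - (-4)·(-5) = -3 - 20 = -23 ≠ 0, so rank(C) = 2.
rank(C) = 2 < n = 3, so the pair (A, B) is not completely controllable.

2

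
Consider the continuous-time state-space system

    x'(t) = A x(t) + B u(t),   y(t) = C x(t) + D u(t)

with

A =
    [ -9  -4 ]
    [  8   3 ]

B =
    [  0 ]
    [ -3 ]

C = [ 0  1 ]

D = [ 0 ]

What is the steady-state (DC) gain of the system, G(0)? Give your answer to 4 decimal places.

G(0) = C(-A)^{-1}B + D = -C A^{-1} B + D.
det A = 5, so A^{-1} = (1/5)·adj(A) = [[3/5, 4/5], [-8/5, -9/5]]
A^{-1} B = [-12/5, 27/5]^T
C A^{-1} B = 27/5
G(0) = D - C A^{-1} B = 0 - (27/5) = -27/5 ≈ -5.4000

-5.4000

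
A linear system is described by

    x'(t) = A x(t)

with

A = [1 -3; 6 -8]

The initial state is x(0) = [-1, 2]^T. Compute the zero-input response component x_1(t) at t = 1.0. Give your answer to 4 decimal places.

det(sI - A) = s^2 - (tr A)s + det A, with tr A = 1 + (-8) = -7 and det A = 1·(-8) - (-3)·6 = -8 - (-18) = 10.
So p(s) = det(sI - A) = s^2 + 7s + 10.
Factor s^2 + 7s + 10: two numbers with sum -7 and product 10 are -2 and -5, so s^2 + 7s + 10 = (s + 2)(s + 5).
Hence p(s) = (s + 2) (s + 5), with roots -5, -2.
The eigenvalues -5, -2 are distinct and real, so A is diagonalisable and x(t) = e^{At} x(0) = V diag(e^{λ_i t}) V^{-1} x(0), where the columns of V are the eigenvectors.
λ = -5: A - (-5)I = [[6, -3], [6, -3]]. Row 1 gives 6·v1 + (-3)·v2 = 0, so take v_1 = [-1, -2]^T.
λ = -2: A - (-2)I = [[3, -3], [6, -6]]. Row 1 gives 3·v1 + (-3)·v2 = 0, so take v_2 = [1, 1]^T.
V = [v_1 v_2] = [[-1, 1], [-2, 1]] has det V = 1, so V^{-1} = adj(V)/det V = [[1, -1], [2, -1]].
Modal coordinates z(0) = V^{-1} x(0): 1·(-1) + (-1)·2 = -3; 2·(-1) + (-1)·2 = -4; so z(0) = [-3, -4]^T.
x_1(t) = Σ_i (v_i)_1 · z_i(0) · e^{λ_i t} (row 1 of V times the modal terms).
x_1(1.0) = (-1)·(-3)·e^{-5·1.0} + 1·(-4)·e^{-2·1.0} = 3·0.006738 + (-4)·0.135335 = -0.5211.

-0.5211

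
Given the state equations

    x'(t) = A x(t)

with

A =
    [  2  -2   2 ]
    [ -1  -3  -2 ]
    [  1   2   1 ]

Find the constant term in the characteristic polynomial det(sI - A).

-6

Expand det(sI - A) for the 3×3 matrix.
p(s) = s^3 - 7s - 6.
(Check: constant term = det(-A) = (-1)^3 det A = -6; coefficient of s^2 = -tr A = 0.)
The constant term is -6.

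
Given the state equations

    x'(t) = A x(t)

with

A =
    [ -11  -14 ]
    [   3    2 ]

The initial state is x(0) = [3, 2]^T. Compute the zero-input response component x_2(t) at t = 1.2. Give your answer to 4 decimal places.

det(sI - A) = s^2 - (tr A)s + det A, with tr A = (-11) + 2 = -9 and det A = (-11)·2 - (-14)·3 = -22 - (-42) = 20.
So p(s) = det(sI - A) = s^2 + 9s + 20.
Factor s^2 + 9s + 20: two numbers with sum -9 and product 20 are -4 and -5, so s^2 + 9s + 20 = (s + 4)(s + 5).
Hence p(s) = (s + 4) (s + 5), with roots -5, -4.
The eigenvalues -5, -4 are distinct and real, so A is diagonalisable and x(t) = e^{At} x(0) = V diag(e^{λ_i t}) V^{-1} x(0), where the columns of V are the eigenvectors.
λ = -5: A - (-5)I = [[-6, -14], [3, 7]]. Row 1 gives (-6)·v1 + (-14)·v2 = 0, so take v_1 = [-7, 3]^T.
λ = -4: A - (-4)I = [[-7, -14], [3, 6]]. Row 1 gives (-7)·v1 + (-14)·v2 = 0, so take v_2 = [-2, 1]^T.
V = [v_1 v_2] = [[-7, -2], [3, 1]] has det V = -1, so V^{-1} = adj(V)/det V = [[-1, -2], [3, 7]].
Modal coordinates z(0) = V^{-1} x(0): (-1)·3 + (-2)·2 = -7; 3·3 + 7·2 = 23; so z(0) = [-7, 23]^T.
x_2(t) = Σ_i (v_i)_2 · z_i(0) · e^{λ_i t} (row 2 of V times the modal terms).
x_2(1.2) = 3·(-7)·e^{-5·1.2} + 1·23·e^{-4·1.2} = (-21)·0.002479 + 23·0.008230 = 0.1372.

0.1372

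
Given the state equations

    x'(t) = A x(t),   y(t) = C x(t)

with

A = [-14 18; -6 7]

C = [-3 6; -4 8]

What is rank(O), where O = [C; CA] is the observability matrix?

1

CA = [[6, -12], [8, -16]]
Observability matrix O = [C; CA] = [[-3, 6], [-4, 8], [6, -12], [8, -16]]
Every row of O is a scalar multiple of row 1 = [-3, 6] (multipliers 1, 4/3, -2, -8/3), so the rows span a one-dimensional space.
O ≠ 0, hence rank(O) = 1.
rank(O) = 1 < n = 2, so the pair (A, C) is not completely observable.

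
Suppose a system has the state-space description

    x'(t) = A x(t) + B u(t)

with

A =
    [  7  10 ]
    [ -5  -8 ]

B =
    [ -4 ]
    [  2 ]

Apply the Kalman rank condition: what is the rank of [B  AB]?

AB = [[-8], [4]]
Controllability matrix C = [B  AB] = [[-4, -8], [2, 4]]
Every column of C is a scalar multiple of column 1 = [-4, 2] (multipliers 1, 2), so the columns span a one-dimensional space.
C ≠ 0, hence rank(C) = 1.
rank(C) = 1 < n = 2, so the pair (A, B) is not completely controllable.

1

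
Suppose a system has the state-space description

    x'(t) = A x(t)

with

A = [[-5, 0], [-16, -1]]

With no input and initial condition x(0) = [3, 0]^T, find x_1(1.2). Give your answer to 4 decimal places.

0.0074

det(sI - A) = s^2 - (tr A)s + det A, with tr A = (-5) + (-1) = -6 and det A = (-5)·(-1) - 0·(-16) = 5 - 0 = 5.
So p(s) = det(sI - A) = s^2 + 6s + 5.
Factor s^2 + 6s + 5: two numbers with sum -6 and product 5 are -1 and -5, so s^2 + 6s + 5 = (s + 1)(s + 5).
Hence p(s) = (s + 1) (s + 5), with roots -5, -1.
The eigenvalues -5, -1 are distinct and real, so A is diagonalisable and x(t) = e^{At} x(0) = V diag(e^{λ_i t}) V^{-1} x(0), where the columns of V are the eigenvectors.
λ = -5: A - (-5)I = [[0, 0], [-16, 4]]. Row 2 gives (-16)·v1 + 4·v2 = 0, so take v_1 = [1, 4]^T.
λ = -1: A - (-1)I = [[-4, 0], [-16, 0]]. Row 1 gives (-4)·v1 + 0·v2 = 0, so take v_2 = [0, 1]^T.
V = [v_1 v_2] = [[1, 0], [4, 1]] has det V = 1, so V^{-1} = adj(V)/det V = [[1, 0], [-4, 1]].
Modal coordinates z(0) = V^{-1} x(0): 1·3 + 0·0 = 3; (-4)·3 + 1·0 = -12; so z(0) = [3, -12]^T.
x_1(t) = Σ_i (v_i)_1 · z_i(0) · e^{λ_i t} (row 1 of V times the modal terms).
x_1(1.2) = 1·3·e^{-5·1.2} + 0·(-12)·e^{-1·1.2} = 3·0.002479 + 0·0.301194 = 0.0074.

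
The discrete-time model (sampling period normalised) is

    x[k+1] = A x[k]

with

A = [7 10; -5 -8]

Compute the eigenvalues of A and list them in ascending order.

-3, 2

det(zI - A) = z^2 - (tr A)z + det A, with tr A = 7 + (-8) = -1 and det A = 7·(-8) - 10·(-5) = -56 - (-50) = -6.
So p(z) = det(zI - A) = z^2 + z - 6.
Factor z^2 + z - 6: two numbers with sum -1 and product -6 are 2 and -3, so z^2 + z - 6 = (z - 2)(z + 3).
Hence p(z) = (z - 2) (z + 3), with roots -3, 2.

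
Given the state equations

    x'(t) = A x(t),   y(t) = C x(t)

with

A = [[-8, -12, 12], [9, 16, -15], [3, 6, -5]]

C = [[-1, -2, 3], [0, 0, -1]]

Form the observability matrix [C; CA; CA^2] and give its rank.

2

CA = [[-1, -2, 3], [-3, -6, 5]]
CA^2 = [[-1, -2, 3], [-15, -30, 29]]
Observability matrix O = [C; CA; CA^2] = [[-1, -2, 3], [0, 0, -1], [-1, -2, 3], [-3, -6, 5], [-1, -2, 3], [-15, -30, 29]]
The columns c1, c2, c3 of O are linearly dependent: -2·c1 + c2 = 0 (check each entry), so rank(O) ≤ 2.
The 2×2 minor from rows 1, 2, columns 1, 3 is (-1)·(-1) - 3·0 = 1 - 0 = 1 ≠ 0, so rank(O) = 2.
rank(O) = 2 < n = 3, so the pair (A, C) is not completely observable.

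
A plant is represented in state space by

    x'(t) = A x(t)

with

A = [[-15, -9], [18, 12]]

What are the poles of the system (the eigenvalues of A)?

det(sI - A) = s^2 - (tr A)s + det A, with tr A = (-15) + 12 = -3 and det A = (-15)·12 - (-9)·18 = -180 - (-162) = -18.
So p(s) = det(sI - A) = s^2 + 3s - 18.
Factor s^2 + 3s - 18: two numbers with sum -3 and product -18 are 3 and -6, so s^2 + 3s - 18 = (s - 3)(s + 6).
Hence p(s) = (s - 3) (s + 6), with roots -6, 3.
At least one eigenvalue has non-negative real part, so the system is not asymptotically stable.

-6, 3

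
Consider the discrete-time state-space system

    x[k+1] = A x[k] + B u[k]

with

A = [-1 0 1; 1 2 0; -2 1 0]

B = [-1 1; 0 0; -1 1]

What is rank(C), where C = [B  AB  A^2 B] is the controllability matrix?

3

AB = [[0, 0], [-1, 1], [2, -2]]
A^2B = [[2, -2], [-2, 2], [-1, 1]]
Controllability matrix C = [B  AB  A^2B] = [[-1, 1, 0, 0, 2, -2], [0, 0, -1, 1, -2, 2], [-1, 1, 2, -2, -1, 1]]
Take the 3×3 submatrix of C formed by columns 1, 3, 5: [[-1, 0, 2], [0, -1, -2], [-1, 2, -1]]. Its determinant is (-1)·((-1)·(-1) - (-2)·2) - 0·(0·(-1) - (-2)·(-1)) + 2·(0·2 - (-1)·(-1)) = (-1)·5 - 0·(-2) + 2·(-1) = -7 ≠ 0.
So rank(C) ≥ 3; since C has 3 rows, rank(C) = 3.
rank(C) = 3 = n, so the pair (A, B) is completely controllable.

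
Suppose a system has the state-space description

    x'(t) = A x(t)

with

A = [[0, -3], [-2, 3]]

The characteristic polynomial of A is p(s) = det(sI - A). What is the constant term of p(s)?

For a 2×2 matrix, det(sI - A) = s^2 - (tr A)s + det A.
tr A = 3, det A = -6.
So p(s) = s^2 - 3s - 6.
The constant term is -6.

-6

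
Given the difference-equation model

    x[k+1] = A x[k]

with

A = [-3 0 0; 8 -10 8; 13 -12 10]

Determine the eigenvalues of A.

-3, -2, 2

det(zI - A) = z^3 - (tr A)z^2 + (M11 + M22 + M33)z - det A, where Mii is the 2×2 principal minor of A obtained by deleting row i and column i.
tr A = (-3) + (-10) + 10 = -3; M11 = (-10)·10 - 8·(-12) = -100 - (-96) = -4; M22 = (-3)·10 - 0·13 = -30 - 0 = -30; M33 = (-3)·(-10) - 0·8 = 30 - 0 = 30; sum of minors = -4.
det A = (-3)·((-10)·10 - 8·(-12)) - 0·(8·10 - 8·13) + 0·(8·(-12) - (-10)·13) = (-3)·(-4) - 0·(-24) + 0·34 = 12.
So p(z) = det(zI - A) = z^3 + 3z^2 - 4z - 12.
Rational-root test: any integer root divides -12. Testing small divisors, z = -2 works: p(-2) = -8 + 12 + 8 + (-12) = 0, so (z + 2) is a factor.
Dividing, p(z) = (z + 2)(z^2 + z - 6).
Factor z^2 + z - 6: two numbers with sum -1 and product -6 are 2 and -3, so z^2 + z - 6 = (z - 2)(z + 3).
Hence p(z) = (z - 2) (z + 2) (z + 3), with roots -3, -2, 2.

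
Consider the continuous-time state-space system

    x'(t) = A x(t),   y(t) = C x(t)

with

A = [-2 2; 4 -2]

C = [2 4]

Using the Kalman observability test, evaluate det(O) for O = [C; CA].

CA = [[12, -4]]
Observability matrix O = [C; CA] = [[2, 4], [12, -4]]
det(O) = 2·(-4) - 4·12 = -8 - 48 = -56
Since det(O) ≠ 0, rank(O) = 2 and the system is completely observable.

-56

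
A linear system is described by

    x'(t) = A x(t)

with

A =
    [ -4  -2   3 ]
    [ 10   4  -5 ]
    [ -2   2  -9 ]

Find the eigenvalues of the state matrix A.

det(sI - A) = s^3 - (tr A)s^2 + (M11 + M22 + M33)s - det A, where Mii is the 2×2 principal minor of A obtained by deleting row i and column i.
tr A = (-4) + 4 + (-9) = -9; M11 = 4·(-9) - (-5)·2 = -36 - (-10) = -26; M22 = (-4)·(-9) - 3·(-2) = 36 - (-6) = 42; M33 = (-4)·4 - (-2)·10 = -16 - (-20) = 4; sum of minors = 20.
det A = (-4)·(4·(-9) - (-5)·2) - (-2)·(10·(-9) - (-5)·(-2)) + 3·(10·2 - 4·(-2)) = (-4)·(-26) - (-2)·(-100) + 3·28 = -12.
So p(s) = det(sI - A) = s^3 + 9s^2 + 20s + 12.
Rational-root test: any integer root divides 12. Testing small divisors, s = -1 works: p(-1) = -1 + 9 + (-20) + 12 = 0, so (s + 1) is a factor.
Dividing, p(s) = (s + 1)(s^2 + 8s + 12).
Factor s^2 + 8s + 12: two numbers with sum -8 and product 12 are -2 and -6, so s^2 + 8s + 12 = (s + 2)(s + 6).
Hence p(s) = (s + 1) (s + 2) (s + 6), with roots -6, -2, -1.
All eigenvalues have negative real part, so the system is asymptotically stable.

-6, -2, -1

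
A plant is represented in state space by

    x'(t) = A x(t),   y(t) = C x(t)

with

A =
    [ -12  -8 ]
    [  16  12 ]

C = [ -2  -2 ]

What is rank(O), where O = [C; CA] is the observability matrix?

CA = [[-8, -8]]
Observability matrix O = [C; CA] = [[-2, -2], [-8, -8]]
Every row of O is a scalar multiple of row 1 = [-2, -2] (multipliers 1, 4), so the rows span a one-dimensional space.
O ≠ 0, hence rank(O) = 1.
rank(O) = 1 < n = 2, so the pair (A, C) is not completely observable.

1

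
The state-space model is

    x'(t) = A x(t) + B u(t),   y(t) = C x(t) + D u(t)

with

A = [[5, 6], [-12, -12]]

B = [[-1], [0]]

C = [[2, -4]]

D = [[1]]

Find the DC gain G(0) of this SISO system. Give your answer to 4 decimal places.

-5.0000

G(0) = C(-A)^{-1}B + D = -C A^{-1} B + D.
det A = 12, so A^{-1} = (1/12)·adj(A) = [[-1, -1/2], [1, 5/12]]
A^{-1} B = [1, -1]^T
C A^{-1} B = 6
G(0) = D - C A^{-1} B = 1 - (6) = -5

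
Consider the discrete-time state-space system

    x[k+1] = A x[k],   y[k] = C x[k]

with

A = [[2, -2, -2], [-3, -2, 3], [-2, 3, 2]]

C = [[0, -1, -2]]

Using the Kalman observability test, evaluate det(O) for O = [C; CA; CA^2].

58

CA = [[7, -4, -7]]
CA^2 = [[40, -27, -40]]
Observability matrix O = [C; CA; CA^2] = [[0, -1, -2], [7, -4, -7], [40, -27, -40]]
Expanding along the first row, det(O) = 0·((-4)·(-40) - (-7)·(-27)) - (-1)·(7·(-40) - (-7)·40) + (-2)·(7·(-27) - (-4)·40) = 0·(-29) - (-1)·0 + (-2)·(-29) = 58
Since det(O) ≠ 0, rank(O) = 3 and the system is completely observable.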